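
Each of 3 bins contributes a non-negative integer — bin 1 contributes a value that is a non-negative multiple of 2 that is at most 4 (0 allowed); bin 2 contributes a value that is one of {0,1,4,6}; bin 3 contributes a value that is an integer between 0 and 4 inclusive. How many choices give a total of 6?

The generating function for the choices is (1 + y^2 + y^4)·(1 + y + y^4 + y^6)·(1 + y + y^2 + y^3 + y^4); the count is [y^6].
(1 + y^2 + y^4) has coefficients 1,0,1,0,1 for degrees 0…4.
(1 + y + y^4 + y^6) has coefficients 1,1,0,0,1,0,1 for degrees 0…6.
Finally multiplying by (1 + y + y^2 + y^3 + y^4), the product of all factors after the first has coefficients 1,2,2,2,3,2,2 for degrees 0…6.
[y^6] = 1·2 + 1·3 + 1·2 = 7.

7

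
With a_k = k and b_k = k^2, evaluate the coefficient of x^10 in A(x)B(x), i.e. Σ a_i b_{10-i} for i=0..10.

The convolution is the t^10 coefficient of A(t)B(t).
Σ = 0·100 + 1·81 + 2·64 + 3·49 + 4·36 + 5·25 + 6·16 + 7·9 + 8·4 + 9·1 + 10·0 = 825.

825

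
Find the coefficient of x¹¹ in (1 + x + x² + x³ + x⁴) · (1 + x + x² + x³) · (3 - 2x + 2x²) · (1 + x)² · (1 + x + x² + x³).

(1 + x + x² + x³ + x⁴) has coefficients 1,1,1,1,1 for degrees 0…4.
(1 + x + x² + x³) has coefficients 1,1,1,1,0,0,0,0,0,0,0,0 for degrees 0…11.
Multiplying by (3 - 2x + 2x²) gives running coefficients 3,1,3,3,0,2,0,0,0,0,0,0 for degrees 0…11.
Multiplying by (1 + x)² gives running coefficients 3,7,8,10,9,5,4,2,0,0,0,0 for degrees 0…11.
Finally multiplying by (1 + x + x² + x³), the product of all factors after the first has coefficients 3,10,18,28,34,32,28,20,11,6,2,0 for degrees 0…11.
[x¹¹] = 1·0 + 1·2 + 1·6 + 1·11 + 1·20 = 39.

39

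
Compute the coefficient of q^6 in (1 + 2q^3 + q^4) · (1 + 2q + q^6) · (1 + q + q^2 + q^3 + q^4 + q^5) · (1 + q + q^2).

34

(1 + 2q^3 + q^4) has coefficients 1,0,0,2,1 for degrees 0…4.
(1 + 2q + q^6) has coefficients 1,2,0,0,0,0,1 for degrees 0…6.
Multiplying by (1 + q + q^2 + q^3 + q^4 + q^5) gives running coefficients 1,3,3,3,3,3,3 for degrees 0…6.
Finally multiplying by (1 + q + q^2), the product of all factors after the first has coefficients 1,4,7,9,9,9,9 for degrees 0…6.
[q^6] = 1·9 + 2·9 + 1·7 = 34.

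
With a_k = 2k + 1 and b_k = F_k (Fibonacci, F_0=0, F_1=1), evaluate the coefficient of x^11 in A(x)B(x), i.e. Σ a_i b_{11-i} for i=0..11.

Write out a_i and b_{11-i} for i = 0,…,11 and sum the products.
Σ = 1·89 + 3·55 + 5·34 + 7·21 + 9·13 + 11·8 + 13·5 + 15·3 + 17·2 + 19·1 + 21·1 + 23·0 = 960.

960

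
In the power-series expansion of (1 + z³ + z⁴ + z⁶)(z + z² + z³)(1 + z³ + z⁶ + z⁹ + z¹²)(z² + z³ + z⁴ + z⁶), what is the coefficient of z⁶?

4

(1 + z³ + z⁴ + z⁶) has coefficients 1,0,0,1,1,0,1 for degrees 0…6.
(z + z² + z³) has coefficients 0,1,1,1,0,0,0 for degrees 0…6.
Multiplying by (1 + z³ + z⁶ + z⁹ + z¹²) gives running coefficients 0,1,1,1,1,1,1 for degrees 0…6.
Finally multiplying by (z² + z³ + z⁴ + z⁶), the product of all factors after the first has coefficients 0,0,0,1,2,3,3 for degrees 0…6.
[z⁶] = 1·3 + 1·1 + 1·0 + 1·0 = 4.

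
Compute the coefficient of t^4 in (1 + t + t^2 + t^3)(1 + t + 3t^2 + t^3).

(1 + t + t^2 + t^3) has coefficients 1,1,1,1 for degrees 0…3.
(1 + t + 3t^2 + t^3) has coefficients 1,1,3,1,0 for degrees 0…4.
[t^4] = 1·0 + 1·1 + 1·3 + 1·1 = 5.

5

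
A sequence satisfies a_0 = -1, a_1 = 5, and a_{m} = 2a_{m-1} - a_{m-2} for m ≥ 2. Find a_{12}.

The ordinary generating function has denominator 1 - 2t + t^2.
Iterating the recurrence: a_0,…,a_{12} = -1, 5, 11, 17, 23, 29, 35, 41, 47, 53, 59, 65, 71.

71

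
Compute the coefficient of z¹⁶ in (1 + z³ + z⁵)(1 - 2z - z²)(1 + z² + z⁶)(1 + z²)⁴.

-23

(1 + z³ + z⁵) has coefficients 1,0,0,1,0,1 for degrees 0…5.
(1 - 2z - z²) has coefficients 1,-2,-1,0,0,0,0,0,0,0,0,0,0,0,0,0,0 for degrees 0…16.
Multiplying by (1 + z² + z⁶) gives running coefficients 1,-2,0,-2,-1,0,1,-2,-1,0,0,0,0,0,0,0,0 for degrees 0…16.
Finally multiplying by (1 + z²)⁴, the product of all factors after the first has coefficients 1,-2,4,-10,5,-20,1,-22,-2,-18,-2,-14,-3,-8,-3,-2,-1 for degrees 0…16.
[z¹⁶] = 1·(-1) + 1·(-8) + 1·(-14) = -23.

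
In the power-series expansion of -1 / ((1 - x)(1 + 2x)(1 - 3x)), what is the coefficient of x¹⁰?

Partial fractions give a closed form: a_n = (1/6)·1^n + (-4/15)·(-2)^n + (-9/10)·3^n.
At n = 10: a_10 = -53417.

-53417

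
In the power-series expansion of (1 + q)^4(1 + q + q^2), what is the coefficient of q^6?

(1 + q)^4 has coefficients 1,4,6,4,1 for degrees 0…4.
(1 + q + q^2) has coefficients 1,1,1,0,0,0,0 for degrees 0…6.
[q^6] = 1·0 + 4·0 + 6·0 + 4·0 + 1·1 = 1.

1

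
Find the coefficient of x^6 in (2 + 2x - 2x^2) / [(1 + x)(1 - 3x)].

The denominator gives the recurrence a_n = 2a_(n−1) + 3a_(n−2) for n ≥ 3; the numerator fixes a_0 = 2, a_1 = 6, a_2 = 16.
Iterating: 2, 6, 16, 50, 148, 446, 1336, so a_6 = 1336.

1336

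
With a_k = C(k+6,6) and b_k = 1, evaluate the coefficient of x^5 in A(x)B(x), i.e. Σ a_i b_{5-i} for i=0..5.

Write out a_i and b_{5-i} for i = 0,…,5 and sum the products.
Σ = 1·1 + 7·1 + 28·1 + 84·1 + 210·1 + 462·1 = 792.

792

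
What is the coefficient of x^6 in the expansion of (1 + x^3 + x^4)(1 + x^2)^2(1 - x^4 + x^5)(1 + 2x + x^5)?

(1 + x^3 + x^4) has coefficients 1,0,0,1,1 for degrees 0…4.
(1 + x^2)^2 has coefficients 1,0,2,0,1,0,0 for degrees 0…6.
Multiplying by (1 - x^4 + x^5) gives running coefficients 1,0,2,0,0,1,-2 for degrees 0…6.
Finally multiplying by (1 + 2x + x^5), the product of all factors after the first has coefficients 1,2,2,4,0,2,0 for degrees 0…6.
[x^6] = 1·0 + 1·4 + 1·2 = 6.

6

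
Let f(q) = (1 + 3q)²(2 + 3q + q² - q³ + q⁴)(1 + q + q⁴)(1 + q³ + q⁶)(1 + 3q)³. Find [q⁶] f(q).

4128

(1 + 3q)² has coefficients 1,6,9 for degrees 0…2.
(2 + 3q + q² - q³ + q⁴) has coefficients 2,3,1,-1,1,0,0 for degrees 0…6.
Multiplying by (1 + q + q⁴) gives running coefficients 2,5,4,0,2,4,1 for degrees 0…6.
Multiplying by (1 + q³ + q⁶) gives running coefficients 2,5,4,2,7,8,3 for degrees 0…6.
Finally multiplying by (1 + 3q)³, the product of all factors after the first has coefficients 2,23,103,227,268,233,318 for degrees 0…6.
[q⁶] = 1·318 + 6·233 + 9·268 = 4128.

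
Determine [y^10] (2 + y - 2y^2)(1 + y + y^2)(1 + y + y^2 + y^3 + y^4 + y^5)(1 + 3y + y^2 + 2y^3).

(2 + y - 2y^2) has coefficients 2,1,-2 for degrees 0…2.
(1 + y + y^2) has coefficients 1,1,1,0,0,0,0,0,0,0,0 for degrees 0…10.
Multiplying by (1 + y + y^2 + y^3 + y^4 + y^5) gives running coefficients 1,2,3,3,3,3,2,1,0,0,0 for degrees 0…10.
Finally multiplying by (1 + 3y + y^2 + 2y^3), the product of all factors after the first has coefficients 1,5,10,16,19,21,20,16,11,5,2 for degrees 0…10.
[y^10] = 2·2 + 1·5 − 2·11 = -13.

-13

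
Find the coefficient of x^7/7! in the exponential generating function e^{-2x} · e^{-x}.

-2187

The EGF product rule gives c_7 = Σ_{k_1+k_2=7} C(7; k_1,k_2) · ∏ g_i(k_i), where e^{-2x} gives (-2)^k; e^{-x} gives (-1)^k.
g_1(k) for k = 0…7: 1, -2, 4, -8, 16, -32, 64, -128.
g_2(k) for k = 0…7: 1, -1, 1, -1, 1, -1, 1, -1.
c_7 = Σ_k C(7,k)·g_1(k)·g_2(7−k) = 1·1·(-1) + 7·(-2)·1 + 21·4·(-1) + 35·(-8)·1 + 35·16·(-1) + 21·(-32)·1 + 7·64·(-1) + 1·(-128)·1 = −1 − 14 − 84 − 280 − 560 − 672 − 448 − 128 = -2187.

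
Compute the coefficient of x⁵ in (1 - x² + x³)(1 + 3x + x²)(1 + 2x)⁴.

17

(1 - x² + x³) has coefficients 1,0,-1,1 for degrees 0…3.
(1 + 3x + x²) has coefficients 1,3,1,0,0,0 for degrees 0…5.
Finally multiplying by (1 + 2x)⁴, the product of all factors after the first has coefficients 1,11,49,112,136,80 for degrees 0…5.
[x⁵] = 1·80 − 1·112 + 1·49 = 17.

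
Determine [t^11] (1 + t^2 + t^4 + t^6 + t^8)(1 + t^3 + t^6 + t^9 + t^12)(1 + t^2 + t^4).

(1 + t^2 + t^4 + t^6 + t^8) has coefficients 1,0,1,0,1,0,1,0,1 for degrees 0…8.
(1 + t^3 + t^6 + t^9 + t^12) has coefficients 1,0,0,1,0,0,1,0,0,1,0,0 for degrees 0…11.
Finally multiplying by (1 + t^2 + t^4), the product of all factors after the first has coefficients 1,0,1,1,1,1,1,1,1,1,1,1 for degrees 0…11.
[t^11] = 1·1 + 1·1 + 1·1 + 1·1 + 1·1 = 5.

5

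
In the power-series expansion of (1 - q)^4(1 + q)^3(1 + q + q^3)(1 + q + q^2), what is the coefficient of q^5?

(1 - q)^4 has coefficients 1,-4,6,-4,1 for degrees 0…4.
(1 + q)^3 has coefficients 1,3,3,1,0,0 for degrees 0…5.
Multiplying by (1 + q + q^3) gives running coefficients 1,4,6,5,4,3 for degrees 0…5.
Finally multiplying by (1 + q + q^2), the product of all factors after the first has coefficients 1,5,11,15,15,12 for degrees 0…5.
[q^5] = 1·12 − 4·15 + 6·15 − 4·11 + 1·5 = 3.

3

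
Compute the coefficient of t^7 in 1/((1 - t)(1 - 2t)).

255

Partial fractions give a closed form: a_n = (-1)·1^n + (2)·2^n.
At n = 7: a_7 = 255.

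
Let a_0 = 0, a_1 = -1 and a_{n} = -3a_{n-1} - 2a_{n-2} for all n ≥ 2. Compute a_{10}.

1023

The ordinary generating function has denominator 1 + 3z + 2z^2.
Iterating the recurrence: a_0,…,a_{10} = 0, -1, 3, -7, 15, -31, 63, -127, 255, -511, 1023.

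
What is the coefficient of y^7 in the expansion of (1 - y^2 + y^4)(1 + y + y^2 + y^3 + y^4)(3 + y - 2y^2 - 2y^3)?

1

(1 - y^2 + y^4) has coefficients 1,0,-1,0,1 for degrees 0…4.
(1 + y + y^2 + y^3 + y^4) has coefficients 1,1,1,1,1,0,0,0 for degrees 0…7.
Finally multiplying by (3 + y - 2y^2 - 2y^3), the product of all factors after the first has coefficients 3,4,2,0,0,-3,-4,-2 for degrees 0…7.
[y^7] = 1·(-2) − 1·(-3) + 1·0 = 1.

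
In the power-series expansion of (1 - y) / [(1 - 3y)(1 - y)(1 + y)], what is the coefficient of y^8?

4921

Partial fractions give a closed form: a_n = (3/4)·3^n + (1/4)·(-1)^n.
At n = 8: a_8 = 4921.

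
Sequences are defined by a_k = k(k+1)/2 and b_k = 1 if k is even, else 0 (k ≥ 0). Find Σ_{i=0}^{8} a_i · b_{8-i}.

70

This is [x^8] in the product of the two ordinary generating functions.
Σ = 0·1 + 1·0 + 3·1 + 6·0 + 10·1 + 15·0 + 21·1 + 28·0 + 36·1 = 70.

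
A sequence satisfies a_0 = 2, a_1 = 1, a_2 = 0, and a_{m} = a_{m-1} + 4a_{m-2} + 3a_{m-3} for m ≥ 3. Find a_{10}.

8532

The ordinary generating function has denominator 1 - t - 4t^2 - 3t^3.
Iterating the recurrence: a_0,…,a_{10} = 2, 1, 0, 10, 13, 53, 135, 386, 1085, 3034, 8532.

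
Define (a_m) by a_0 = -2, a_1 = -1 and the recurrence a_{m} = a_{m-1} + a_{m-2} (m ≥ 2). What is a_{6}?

The ordinary generating function has denominator 1 - y - y^2.
Iterating the recurrence: a_0,…,a_{6} = -2, -1, -3, -4, -7, -11, -18.

-18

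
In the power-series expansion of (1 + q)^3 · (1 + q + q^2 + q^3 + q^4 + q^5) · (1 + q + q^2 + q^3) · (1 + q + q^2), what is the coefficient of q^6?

(1 + q)^3 has coefficients 1,3,3,1 for degrees 0…3.
(1 + q + q^2 + q^3 + q^4 + q^5) has coefficients 1,1,1,1,1,1,0 for degrees 0…6.
Multiplying by (1 + q + q^2 + q^3) gives running coefficients 1,2,3,4,4,4,3 for degrees 0…6.
Finally multiplying by (1 + q + q^2), the product of all factors after the first has coefficients 1,3,6,9,11,12,11 for degrees 0…6.
[q^6] = 1·11 + 3·12 + 3·11 + 1·9 = 89.

89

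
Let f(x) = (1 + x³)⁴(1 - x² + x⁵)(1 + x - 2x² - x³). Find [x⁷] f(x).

(1 + x³)⁴ has coefficients 1,0,0,4,0,0,6,0 for degrees 0…7.
(1 - x² + x⁵) has coefficients 1,0,-1,0,0,1,0,0 for degrees 0…7.
Finally multiplying by (1 + x - 2x² - x³), the product of all factors after the first has coefficients 1,1,-3,-2,2,2,1,-2 for degrees 0…7.
[x⁷] = 1·(-2) + 4·2 + 6·1 = 12.

12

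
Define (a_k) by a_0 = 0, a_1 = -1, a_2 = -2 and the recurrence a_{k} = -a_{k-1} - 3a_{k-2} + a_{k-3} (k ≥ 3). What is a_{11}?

-571

The ordinary generating function has denominator 1 + y + 3y^2 - y^3.
Iterating the recurrence: a_0,…,a_{11} = 0, -1, -2, 5, 0, -17, 22, 29, -112, 47, 318, -571.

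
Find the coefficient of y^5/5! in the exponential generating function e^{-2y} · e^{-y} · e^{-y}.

-1024

The EGF product rule gives c_5 = Σ_{k_1+k_2+k_3=5} C(5; k_1,k_2,k_3) · ∏ g_i(k_i), where e^{-2y} gives (-2)^k; e^{-y} gives (-1)^k; e^{-y} gives (-1)^k.
g_1(k) for k = 0…5: 1, -2, 4, -8, 16, -32.
g_2(k) for k = 0…5: 1, -1, 1, -1, 1, -1.
g_3(k) for k = 0…5: 1, -1, 1, -1, 1, -1.
First combine the last two factors: h(k) = Σ_j C(k,j)·g_2(j)·g_3(k−j) for k = 0…5: 1, -2, 4, -8, 16, -32.
c_5 = Σ_k C(5,k)·g_1(k)·h(5−k) = 1·1·(-32) + 5·(-2)·16 + 10·4·(-8) + 10·(-8)·4 + 5·16·(-2) + 1·(-32)·1 = −32 − 160 − 320 − 320 − 160 − 32 = -1024.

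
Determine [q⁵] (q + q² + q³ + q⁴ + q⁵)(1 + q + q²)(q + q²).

(q + q² + q³ + q⁴ + q⁵) has coefficients 0,1,1,1,1,1 for degrees 0…5.
(1 + q + q²) has coefficients 1,1,1,0,0,0 for degrees 0…5.
Finally multiplying by (q + q²), the product of all factors after the first has coefficients 0,1,2,2,1,0 for degrees 0…5.
[q⁵] = 1·1 + 1·2 + 1·2 + 1·1 + 1·0 = 6.

6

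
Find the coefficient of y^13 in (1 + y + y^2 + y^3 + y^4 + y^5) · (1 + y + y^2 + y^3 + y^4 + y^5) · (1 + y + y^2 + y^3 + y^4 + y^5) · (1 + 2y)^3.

(1 + y + y^2 + y^3 + y^4 + y^5) has coefficients 1,1,1,1,1,1 for degrees 0…5.
(1 + y + y^2 + y^3 + y^4 + y^5) has coefficients 1,1,1,1,1,1,0,0,0,0,0,0,0,0 for degrees 0…13.
Multiplying by (1 + y + y^2 + y^3 + y^4 + y^5) gives running coefficients 1,2,3,4,5,6,5,4,3,2,1,0,0,0 for degrees 0…13.
Finally multiplying by (1 + 2y)^3, the product of all factors after the first has coefficients 1,8,27,54,81,108,133,146,135,108,81,54,28,8 for degrees 0…13.
[y^13] = 1·8 + 1·28 + 1·54 + 1·81 + 1·108 + 1·135 = 414.

414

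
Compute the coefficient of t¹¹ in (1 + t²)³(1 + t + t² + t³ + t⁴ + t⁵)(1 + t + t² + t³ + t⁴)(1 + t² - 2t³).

-18

(1 + t²)³ has coefficients 1,0,3,0,3,0,1 for degrees 0…6.
(1 + t + t² + t³ + t⁴ + t⁵) has coefficients 1,1,1,1,1,1,0,0,0,0,0,0 for degrees 0…11.
Multiplying by (1 + t + t² + t³ + t⁴) gives running coefficients 1,2,3,4,5,5,4,3,2,1,0,0 for degrees 0…11.
Finally multiplying by (1 + t² - 2t³), the product of all factors after the first has coefficients 1,2,4,4,4,3,1,-2,-4,-4,-4,-3 for degrees 0…11.
[t¹¹] = 1·(-3) + 3·(-4) + 3·(-2) + 1·3 = -18.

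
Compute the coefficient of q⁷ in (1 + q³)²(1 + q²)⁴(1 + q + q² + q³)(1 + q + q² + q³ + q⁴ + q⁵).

96

(1 + q³)² has coefficients 1,0,0,2,0,0,1 for degrees 0…6.
(1 + q²)⁴ has coefficients 1,0,4,0,6,0,4,0 for degrees 0…7.
Multiplying by (1 + q + q² + q³) gives running coefficients 1,1,5,5,10,10,10,10 for degrees 0…7.
Finally multiplying by (1 + q + q² + q³ + q⁴ + q⁵), the product of all factors after the first has coefficients 1,2,7,12,22,32,41,50 for degrees 0…7.
[q⁷] = 1·50 + 2·22 + 1·2 = 96.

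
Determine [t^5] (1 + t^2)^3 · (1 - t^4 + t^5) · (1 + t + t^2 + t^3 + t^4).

6

(1 + t^2)^3 has coefficients 1,0,3,0,3,0 for degrees 0…5.
(1 - t^4 + t^5) has coefficients 1,0,0,0,-1,1 for degrees 0…5.
Finally multiplying by (1 + t + t^2 + t^3 + t^4), the product of all factors after the first has coefficients 1,1,1,1,0,0 for degrees 0…5.
[t^5] = 1·0 + 3·1 + 3·1 = 6.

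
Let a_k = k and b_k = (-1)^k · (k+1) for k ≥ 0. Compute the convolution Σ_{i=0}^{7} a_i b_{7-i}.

The convolution is the x^7 coefficient of A(x)B(x).
Σ = 0·(-8) + 1·7 + 2·(-6) + 3·5 + 4·(-4) + 5·3 + 6·(-2) + 7·1 = 4.

4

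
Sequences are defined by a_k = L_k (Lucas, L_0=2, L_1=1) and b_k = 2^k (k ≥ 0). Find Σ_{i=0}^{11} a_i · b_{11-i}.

11445

The convolution is the t^11 coefficient of A(t)B(t).
Σ = 2·2048 + 1·1024 + 3·512 + 4·256 + 7·128 + 11·64 + 18·32 + 29·16 + 47·8 + 76·4 + 123·2 + 199·1 = 11445.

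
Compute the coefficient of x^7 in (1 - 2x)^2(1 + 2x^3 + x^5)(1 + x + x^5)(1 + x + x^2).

(1 - 2x)^2 has coefficients 1,-4,4 for degrees 0…2.
(1 + 2x^3 + x^5) has coefficients 1,0,0,2,0,1,0,0 for degrees 0…7.
Multiplying by (1 + x + x^5) gives running coefficients 1,1,0,2,2,2,1,0 for degrees 0…7.
Finally multiplying by (1 + x + x^2), the product of all factors after the first has coefficients 1,2,2,3,4,6,5,3 for degrees 0…7.
[x^7] = 1·3 − 4·5 + 4·6 = 7.

7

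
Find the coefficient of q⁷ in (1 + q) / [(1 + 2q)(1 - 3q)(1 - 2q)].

5044

The denominator gives the recurrence a_n = 3a_(n−1) + 4a_(n−2) − 12a_(n−3) for n ≥ 3; the numerator fixes a_0 = 1, a_1 = 4, a_2 = 16.
Iterating: 1, 4, 16, 52, 172, 532, 1660, 5044, so a_7 = 5044.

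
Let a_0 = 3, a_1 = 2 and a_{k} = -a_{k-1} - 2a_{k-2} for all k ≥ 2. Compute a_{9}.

-52

The ordinary generating function has denominator 1 + y + 2y^2.
Iterating the recurrence: a_0,…,a_{9} = 3, 2, -8, 4, 12, -20, -4, 44, -36, -52.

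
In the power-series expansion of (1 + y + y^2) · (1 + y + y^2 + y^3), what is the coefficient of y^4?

2

(1 + y + y^2) has coefficients 1,1,1 for degrees 0…2.
(1 + y + y^2 + y^3) has coefficients 1,1,1,1,0 for degrees 0…4.
[y^4] = 1·0 + 1·1 + 1·1 = 2.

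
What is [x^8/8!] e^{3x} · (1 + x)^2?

82377

The EGF product rule gives c_8 = Σ_{k_1+k_2=8} C(8; k_1,k_2) · ∏ g_i(k_i), where e^{3x} gives (3)^k; (1+x)^2 gives the falling factorial (2)_k.
g_1(k) for k = 0…8: 1, 3, 9, 27, 81, 243, 729, 2187, 6561.
g_2(k) for k = 0…8: 1, 2, 2, 0, 0, 0, 0, 0, 0.
c_8 = Σ_k C(8,k)·g_1(k)·g_2(8−k) = 28·729·2 + 8·2187·2 + 1·6561·1 = 40824 + 34992 + 6561 = 82377.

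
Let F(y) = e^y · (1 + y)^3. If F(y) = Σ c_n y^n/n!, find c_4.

The EGF product rule gives c_4 = Σ_{k_1+k_2=4} C(4; k_1,k_2) · ∏ g_i(k_i), where e^y gives (1)^k; (1+y)^3 gives the falling factorial (3)_k.
g_1(k) for k = 0…4: 1, 1, 1, 1, 1.
g_2(k) for k = 0…4: 1, 3, 6, 6, 0.
c_4 = Σ_k C(4,k)·g_1(k)·g_2(4−k) = 4·1·6 + 6·1·6 + 4·1·3 + 1·1·1 = 24 + 36 + 12 + 1 = 73.

73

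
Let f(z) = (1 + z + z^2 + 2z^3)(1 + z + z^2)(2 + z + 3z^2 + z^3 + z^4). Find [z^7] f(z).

(1 + z + z^2 + 2z^3) has coefficients 1,1,1,2 for degrees 0…3.
(1 + z + z^2) has coefficients 1,1,1,0,0,0,0,0 for degrees 0…7.
Finally multiplying by (2 + z + 3z^2 + z^3 + z^4), the product of all factors after the first has coefficients 2,3,6,5,5,2,1,0 for degrees 0…7.
[z^7] = 1·0 + 1·1 + 1·2 + 2·5 = 13.

13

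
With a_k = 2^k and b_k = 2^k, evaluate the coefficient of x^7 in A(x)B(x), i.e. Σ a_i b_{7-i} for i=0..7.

This is [x^7] in the product of the two ordinary generating functions.
Σ = 1·128 + 2·64 + 4·32 + 8·16 + 16·8 + 32·4 + 64·2 + 128·1 = 1024.

1024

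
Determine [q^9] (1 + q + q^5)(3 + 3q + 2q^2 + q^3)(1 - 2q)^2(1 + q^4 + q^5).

(1 + q + q^5) has coefficients 1,1,0,0,0,1 for degrees 0…5.
(3 + 3q + 2q^2 + q^3) has coefficients 3,3,2,1,0,0,0,0,0,0 for degrees 0…9.
Multiplying by (1 - 2q)^2 gives running coefficients 3,-9,2,5,4,4,0,0,0,0 for degrees 0…9.
Finally multiplying by (1 + q^4 + q^5), the product of all factors after the first has coefficients 3,-9,2,5,7,-2,-7,7,9,8 for degrees 0…9.
[q^9] = 1·8 + 1·9 + 1·7 = 24.

24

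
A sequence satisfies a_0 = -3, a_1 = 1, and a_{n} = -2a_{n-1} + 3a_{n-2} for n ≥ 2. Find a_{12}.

-531443

The ordinary generating function has denominator 1 + 2x - 3x^2.
Iterating the recurrence: a_0,…,a_{12} = -3, 1, -11, 25, -83, 241, -731, 2185, -6563, 19681, -59051, 177145, -531443.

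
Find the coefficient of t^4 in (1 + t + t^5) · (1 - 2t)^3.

-8

(1 + t + t^5) has coefficients 1,1,0,0,0 for degrees 0…4.
(1 - 2t)^3 has coefficients 1,-6,12,-8,0 for degrees 0…4.
[t^4] = 1·0 + 1·(-8) = -8.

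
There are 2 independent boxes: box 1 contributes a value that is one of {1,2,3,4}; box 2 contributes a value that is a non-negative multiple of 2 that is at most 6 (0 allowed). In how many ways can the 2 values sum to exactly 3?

2

The generating function for the choices is (z + z^2 + z^3 + z^4)·(1 + z^2 + z^4 + z^6); the count is [z^3].
(z + z^2 + z^3 + z^4) has coefficients 0,1,1,1 for degrees 0…3.
(1 + z^2 + z^4 + z^6) has coefficients 1,0,1,0 for degrees 0…3.
[z^3] = 1·1 + 1·0 + 1·1 = 2.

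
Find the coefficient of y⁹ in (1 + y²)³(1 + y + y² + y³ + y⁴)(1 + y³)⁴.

(1 + y²)³ has coefficients 1,0,3,0,3,0,1 for degrees 0…6.
(1 + y + y² + y³ + y⁴) has coefficients 1,1,1,1,1,0,0,0,0,0 for degrees 0…9.
Finally multiplying by (1 + y³)⁴, the product of all factors after the first has coefficients 1,1,1,5,5,4,10,10,6,10 for degrees 0…9.
[y⁹] = 1·10 + 3·10 + 3·4 + 1·5 = 57.

57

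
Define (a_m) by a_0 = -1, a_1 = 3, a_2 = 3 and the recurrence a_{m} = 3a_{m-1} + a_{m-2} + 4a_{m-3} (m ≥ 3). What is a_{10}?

80427

The ordinary generating function has denominator 1 - 3q - q^2 - 4q^3.
Iterating the recurrence: a_0,…,a_{10} = -1, 3, 3, 8, 39, 137, 482, 1739, 6247, 22408, 80427.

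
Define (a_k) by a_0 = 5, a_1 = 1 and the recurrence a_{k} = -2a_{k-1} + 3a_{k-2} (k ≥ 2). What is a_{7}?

The ordinary generating function has denominator 1 + 2q - 3q^2.
Iterating the recurrence: a_0,…,a_{7} = 5, 1, 13, -23, 85, -239, 733, -2183.

-2183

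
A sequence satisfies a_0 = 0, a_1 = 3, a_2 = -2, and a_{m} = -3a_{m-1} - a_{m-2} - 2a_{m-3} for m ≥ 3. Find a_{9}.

The ordinary generating function has denominator 1 + 3q + q^2 + 2q^3.
Iterating the recurrence: a_0,…,a_{9} = 0, 3, -2, 3, -13, 40, -113, 325, -942, 2727.

2727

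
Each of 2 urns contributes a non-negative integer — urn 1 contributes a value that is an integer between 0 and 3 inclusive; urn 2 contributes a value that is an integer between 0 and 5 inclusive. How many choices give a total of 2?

The generating function for the choices is (1 + y + y^2 + y^3)·(1 + y + y^2 + y^3 + y^4 + y^5); the count is [y^2].
(1 + y + y^2 + y^3) has coefficients 1,1,1 for degrees 0…2.
(1 + y + y^2 + y^3 + y^4 + y^5) has coefficients 1,1,1 for degrees 0…2.
[y^2] = 1·1 + 1·1 + 1·1 = 3.

3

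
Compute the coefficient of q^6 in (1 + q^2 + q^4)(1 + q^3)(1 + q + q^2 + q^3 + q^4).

4

(1 + q^2 + q^4) has coefficients 1,0,1,0,1 for degrees 0…4.
(1 + q^3) has coefficients 1,0,0,1,0,0,0 for degrees 0…6.
Finally multiplying by (1 + q + q^2 + q^3 + q^4), the product of all factors after the first has coefficients 1,1,1,2,2,1,1 for degrees 0…6.
[q^6] = 1·1 + 1·2 + 1·1 = 4.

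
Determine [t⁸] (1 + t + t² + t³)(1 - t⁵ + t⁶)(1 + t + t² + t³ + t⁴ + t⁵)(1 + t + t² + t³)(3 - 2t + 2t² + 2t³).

52

(1 + t + t² + t³) has coefficients 1,1,1,1 for degrees 0…3.
(1 - t⁵ + t⁶) has coefficients 1,0,0,0,0,-1,1,0,0 for degrees 0…8.
Multiplying by (1 + t + t² + t³ + t⁴ + t⁵) gives running coefficients 1,1,1,1,1,0,0,0,0 for degrees 0…8.
Multiplying by (1 + t + t² + t³) gives running coefficients 1,2,3,4,4,3,2,1,0 for degrees 0…8.
Finally multiplying by (3 - 2t + 2t² + 2t³), the product of all factors after the first has coefficients 3,4,7,12,14,15,16,13,8 for degrees 0…8.
[t⁸] = 1·8 + 1·13 + 1·16 + 1·15 = 52.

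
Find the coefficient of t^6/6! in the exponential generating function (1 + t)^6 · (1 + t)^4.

151200

The EGF product rule gives c_6 = Σ_{k_1+k_2=6} C(6; k_1,k_2) · ∏ g_i(k_i), where (1+t)^6 gives the falling factorial (6)_k; (1+t)^4 gives the falling factorial (4)_k.
g_1(k) for k = 0…6: 1, 6, 30, 120, 360, 720, 720.
g_2(k) for k = 0…6: 1, 4, 12, 24, 24, 0, 0.
c_6 = Σ_k C(6,k)·g_1(k)·g_2(6−k) = 15·30·24 + 20·120·24 + 15·360·12 + 6·720·4 + 1·720·1 = 10800 + 57600 + 64800 + 17280 + 720 = 151200.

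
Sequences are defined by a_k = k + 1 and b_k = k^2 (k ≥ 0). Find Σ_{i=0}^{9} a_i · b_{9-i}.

825

Write out a_i and b_{9-i} for i = 0,…,9 and sum the products.
Σ = 1·81 + 2·64 + 3·49 + 4·36 + 5·25 + 6·16 + 7·9 + 8·4 + 9·1 + 10·0 = 825.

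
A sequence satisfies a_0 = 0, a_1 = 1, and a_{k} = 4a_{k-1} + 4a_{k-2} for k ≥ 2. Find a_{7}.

The ordinary generating function has denominator 1 - 4y - 4y^2.
Iterating the recurrence: a_0,…,a_{7} = 0, 1, 4, 20, 96, 464, 2240, 10816.

10816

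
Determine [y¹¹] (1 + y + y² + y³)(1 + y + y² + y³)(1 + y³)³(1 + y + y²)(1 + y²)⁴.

592

(1 + y + y² + y³) has coefficients 1,1,1,1 for degrees 0…3.
(1 + y + y² + y³) has coefficients 1,1,1,1,0,0,0,0,0,0,0,0 for degrees 0…11.
Multiplying by (1 + y³)³ gives running coefficients 1,1,1,4,3,3,6,3,3,4,1,1 for degrees 0…11.
Multiplying by (1 + y + y²) gives running coefficients 1,2,3,6,8,10,12,12,12,10,8,6 for degrees 0…11.
Finally multiplying by (1 + y²)⁴, the product of all factors after the first has coefficients 1,2,7,14,26,46,66,96,121,144,163,164 for degrees 0…11.
[y¹¹] = 1·164 + 1·163 + 1·144 + 1·121 = 592.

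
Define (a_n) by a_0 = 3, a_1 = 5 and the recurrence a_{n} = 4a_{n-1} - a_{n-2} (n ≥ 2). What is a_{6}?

The ordinary generating function has denominator 1 - 4q + q^2.
Iterating the recurrence: a_0,…,a_{6} = 3, 5, 17, 63, 235, 877, 3273.

3273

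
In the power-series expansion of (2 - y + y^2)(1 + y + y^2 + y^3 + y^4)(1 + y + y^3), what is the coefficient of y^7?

(2 - y + y^2) has coefficients 2,-1,1 for degrees 0…2.
(1 + y + y^2 + y^3 + y^4) has coefficients 1,1,1,1,1,0,0,0 for degrees 0…7.
Finally multiplying by (1 + y + y^3), the product of all factors after the first has coefficients 1,2,2,3,3,2,1,1 for degrees 0…7.
[y^7] = 2·1 − 1·1 + 1·2 = 3.

3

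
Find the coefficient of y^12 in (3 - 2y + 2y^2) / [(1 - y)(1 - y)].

The denominator gives the recurrence a_n = 2a_(n−1) − a_(n−2) for n ≥ 3; the numerator fixes a_0 = 3, a_1 = 4, a_2 = 7.
Iterating: 3, 4, 7, 10, 13, 16, 19, 22, 25, 28, 31, 34, 37, so a_12 = 37.

37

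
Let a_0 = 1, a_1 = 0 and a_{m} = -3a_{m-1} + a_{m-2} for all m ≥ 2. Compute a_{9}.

The ordinary generating function has denominator 1 + 3y - y^2.
Iterating the recurrence: a_0,…,a_{9} = 1, 0, 1, -3, 10, -33, 109, -360, 1189, -3927.

-3927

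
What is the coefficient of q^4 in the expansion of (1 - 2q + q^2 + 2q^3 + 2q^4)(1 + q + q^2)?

(1 - 2q + q^2 + 2q^3 + 2q^4) has coefficients 1,-2,1,2,2 for degrees 0…4.
(1 + q + q^2) has coefficients 1,1,1,0,0 for degrees 0…4.
[q^4] = 1·0 − 2·0 + 1·1 + 2·1 + 2·1 = 5.

5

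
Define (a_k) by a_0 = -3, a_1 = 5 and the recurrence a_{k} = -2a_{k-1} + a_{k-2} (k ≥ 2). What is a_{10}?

-14845

The ordinary generating function has denominator 1 + 2z - z^2.
Iterating the recurrence: a_0,…,a_{10} = -3, 5, -13, 31, -75, 181, -437, 1055, -2547, 6149, -14845.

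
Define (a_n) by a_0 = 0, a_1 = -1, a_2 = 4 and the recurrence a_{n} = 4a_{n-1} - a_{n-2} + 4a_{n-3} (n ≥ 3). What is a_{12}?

The ordinary generating function has denominator 1 - 4y + y^2 - 4y^3.
Iterating the recurrence: a_0,…,a_{12} = 0, -1, 4, 17, 60, 239, 964, 3857, 15420, 61679, 246724, 986897, 3947580.

3947580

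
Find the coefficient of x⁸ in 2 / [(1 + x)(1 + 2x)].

Partial fractions give a closed form: a_n = (-2)·(-1)^n + (4)·(-2)^n.
At n = 8: a_8 = 1022.

1022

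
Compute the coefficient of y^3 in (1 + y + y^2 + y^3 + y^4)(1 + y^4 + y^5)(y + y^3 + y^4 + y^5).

(1 + y + y^2 + y^3 + y^4) has coefficients 1,1,1,1 for degrees 0…3.
(1 + y^4 + y^5) has coefficients 1,0,0,0 for degrees 0…3.
Finally multiplying by (y + y^3 + y^4 + y^5), the product of all factors after the first has coefficients 0,1,0,1 for degrees 0…3.
[y^3] = 1·1 + 1·0 + 1·1 + 1·0 = 2.

2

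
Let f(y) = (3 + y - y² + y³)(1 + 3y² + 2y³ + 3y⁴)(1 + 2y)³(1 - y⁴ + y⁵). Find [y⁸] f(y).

(3 + y - y² + y³) has coefficients 3,1,-1,1 for degrees 0…3.
(1 + 3y² + 2y³ + 3y⁴) has coefficients 1,0,3,2,3,0,0,0,0 for degrees 0…8.
Multiplying by (1 + 2y)³ gives running coefficients 1,6,15,28,51,66,52,24,0 for degrees 0…8.
Finally multiplying by (1 - y⁴ + y⁵), the product of all factors after the first has coefficients 1,6,15,28,50,61,43,11,-23 for degrees 0…8.
[y⁸] = 3·(-23) + 1·11 − 1·43 + 1·61 = -40.

-40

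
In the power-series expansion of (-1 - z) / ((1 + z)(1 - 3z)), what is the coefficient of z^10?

-59049

Partial fractions give a closed form: a_n = (-1)·3^n.
At n = 10: a_10 = -59049.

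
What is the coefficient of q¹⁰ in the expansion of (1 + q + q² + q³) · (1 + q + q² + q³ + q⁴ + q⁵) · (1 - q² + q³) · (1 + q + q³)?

(1 + q + q² + q³) has coefficients 1,1,1,1 for degrees 0…3.
(1 + q + q² + q³ + q⁴ + q⁵) has coefficients 1,1,1,1,1,1,0,0,0,0,0 for degrees 0…10.
Multiplying by (1 - q² + q³) gives running coefficients 1,1,0,1,1,1,0,0,1,0,0 for degrees 0…10.
Finally multiplying by (1 + q + q³), the product of all factors after the first has coefficients 1,2,1,2,3,2,2,1,2,1,0 for degrees 0…10.
[q¹⁰] = 1·0 + 1·1 + 1·2 + 1·1 = 4.

4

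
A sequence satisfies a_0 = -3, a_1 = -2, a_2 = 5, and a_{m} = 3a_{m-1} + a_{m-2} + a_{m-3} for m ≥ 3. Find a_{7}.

1302

The ordinary generating function has denominator 1 - 3x - x^2 - x^3.
Iterating the recurrence: a_0,…,a_{7} = -3, -2, 5, 10, 33, 114, 385, 1302.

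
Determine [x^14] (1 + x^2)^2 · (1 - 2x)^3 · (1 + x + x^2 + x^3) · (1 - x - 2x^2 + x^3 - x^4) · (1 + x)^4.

(1 + x^2)^2 has coefficients 1,0,2,0,1 for degrees 0…4.
(1 - 2x)^3 has coefficients 1,-6,12,-8,0,0,0,0,0,0,0,0,0,0,0 for degrees 0…14.
Multiplying by (1 + x + x^2 + x^3) gives running coefficients 1,-5,7,-1,-2,4,-8,0,0,0,0,0,0,0,0 for degrees 0…14.
Multiplying by (1 - x - 2x^2 + x^3 - x^4) gives running coefficients 1,-6,10,3,-21,20,-16,-1,22,-12,8,0,0,0,0 for degrees 0…14.
Finally multiplying by (1 + x)^4, the product of all factors after the first has coefficients 1,-2,-8,11,28,-12,-40,-26,-19,26,72,47,22,20,8 for degrees 0…14.
[x^14] = 1·8 + 2·22 + 1·72 = 124.

124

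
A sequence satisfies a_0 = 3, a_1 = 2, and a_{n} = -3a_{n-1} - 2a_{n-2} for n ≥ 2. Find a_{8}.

The ordinary generating function has denominator 1 + 3y + 2y^2.
Iterating the recurrence: a_0,…,a_{8} = 3, 2, -12, 32, -72, 152, -312, 632, -1272.

-1272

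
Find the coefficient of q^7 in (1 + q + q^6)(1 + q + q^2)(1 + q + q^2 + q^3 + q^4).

(1 + q + q^6) has coefficients 1,1,0,0,0,0,1 for degrees 0…6.
(1 + q + q^2) has coefficients 1,1,1,0,0,0,0,0 for degrees 0…7.
Finally multiplying by (1 + q + q^2 + q^3 + q^4), the product of all factors after the first has coefficients 1,2,3,3,3,2,1,0 for degrees 0…7.
[q^7] = 1·0 + 1·1 + 1·2 = 3.

3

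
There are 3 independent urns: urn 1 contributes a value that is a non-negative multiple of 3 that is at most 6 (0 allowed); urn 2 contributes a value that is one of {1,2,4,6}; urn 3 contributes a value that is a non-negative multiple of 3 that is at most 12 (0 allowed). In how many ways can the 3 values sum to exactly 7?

5

The generating function for the choices is (1 + y^3 + y^6)·(y + y^2 + y^4 + y^6)·(1 + y^3 + y^6 + y^9 + y^12); the count is [y^7].
(1 + y^3 + y^6) has coefficients 1,0,0,1,0,0,1 for degrees 0…6.
(y + y^2 + y^4 + y^6) has coefficients 0,1,1,0,1,0,1,0 for degrees 0…7.
Finally multiplying by (1 + y^3 + y^6 + y^9 + y^12), the product of all factors after the first has coefficients 0,1,1,0,2,1,1,2 for degrees 0…7.
[y^7] = 1·2 + 1·2 + 1·1 = 5.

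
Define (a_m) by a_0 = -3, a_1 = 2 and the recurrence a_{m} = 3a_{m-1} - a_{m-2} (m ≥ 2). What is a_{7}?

1186

The ordinary generating function has denominator 1 - 3q + q^2.
Iterating the recurrence: a_0,…,a_{7} = -3, 2, 9, 25, 66, 173, 453, 1186.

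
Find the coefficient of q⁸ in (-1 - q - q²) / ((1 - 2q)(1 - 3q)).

The denominator gives the recurrence a_n = 5a_(n−1) − 6a_(n−2) for n ≥ 3; the numerator fixes a_0 = -1, a_1 = -6, a_2 = -25.
Iterating: -1, -6, -25, -89, -295, -941, -2935, -9029, -27535, so a_8 = -27535.

-27535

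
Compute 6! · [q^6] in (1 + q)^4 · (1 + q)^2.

The EGF product rule gives c_6 = Σ_{k_1+k_2=6} C(6; k_1,k_2) · ∏ g_i(k_i), where (1+q)^4 gives the falling factorial (4)_k; (1+q)^2 gives the falling factorial (2)_k.
g_1(k) for k = 0…6: 1, 4, 12, 24, 24, 0, 0.
g_2(k) for k = 0…6: 1, 2, 2, 0, 0, 0, 0.
c_6 = Σ_k C(6,k)·g_1(k)·g_2(6−k) = 15·24·2 = 720.

720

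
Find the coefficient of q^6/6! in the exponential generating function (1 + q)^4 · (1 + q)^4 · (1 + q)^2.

The EGF product rule gives c_6 = Σ_{k_1+k_2+k_3=6} C(6; k_1,k_2,k_3) · ∏ g_i(k_i), where (1+q)^4 gives the falling factorial (4)_k; (1+q)^4 gives the falling factorial (4)_k; (1+q)^2 gives the falling factorial (2)_k.
g_1(k) for k = 0…6: 1, 4, 12, 24, 24, 0, 0.
g_2(k) for k = 0…6: 1, 4, 12, 24, 24, 0, 0.
g_3(k) for k = 0…6: 1, 2, 2, 0, 0, 0, 0.
First combine the last two factors: h(k) = Σ_j C(k,j)·g_2(j)·g_3(k−j) for k = 0…6: 1, 6, 30, 120, 360, 720, 720.
c_6 = Σ_k C(6,k)·g_1(k)·h(6−k) = 1·1·720 + 6·4·720 + 15·12·360 + 20·24·120 + 15·24·30 = 720 + 17280 + 64800 + 57600 + 10800 = 151200.

151200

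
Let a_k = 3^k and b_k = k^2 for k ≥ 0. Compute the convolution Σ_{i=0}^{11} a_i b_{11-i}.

265642

This is [x^11] in the product of the two ordinary generating functions.
Σ = 1·121 + 3·100 + 9·81 + 27·64 + 81·49 + 243·36 + 729·25 + 2187·16 + 6561·9 + 19683·4 + 59049·1 + 177147·0 = 265642.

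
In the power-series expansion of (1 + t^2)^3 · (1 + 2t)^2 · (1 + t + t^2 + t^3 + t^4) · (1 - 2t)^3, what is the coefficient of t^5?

8

(1 + t^2)^3 has coefficients 1,0,3,0,3,0 for degrees 0…5.
(1 + 2t)^2 has coefficients 1,4,4,0,0,0 for degrees 0…5.
Multiplying by (1 + t + t^2 + t^3 + t^4) gives running coefficients 1,5,9,9,9,8 for degrees 0…5.
Finally multiplying by (1 - 2t)^3, the product of all factors after the first has coefficients 1,-1,-9,7,23,-10 for degrees 0…5.
[t^5] = 1·(-10) + 3·7 + 3·(-1) = 8.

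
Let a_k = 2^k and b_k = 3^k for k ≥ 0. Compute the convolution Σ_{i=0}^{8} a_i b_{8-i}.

19171

This is [x^8] in the product of the two ordinary generating functions.
Σ = 1·6561 + 2·2187 + 4·729 + 8·243 + 16·81 + 32·27 + 64·9 + 128·3 + 256·1 = 19171.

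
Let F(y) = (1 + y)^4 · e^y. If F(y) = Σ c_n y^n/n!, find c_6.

1045

The EGF product rule gives c_6 = Σ_{k_1+k_2=6} C(6; k_1,k_2) · ∏ g_i(k_i), where (1+y)^4 gives the falling factorial (4)_k; e^y gives (1)^k.
g_1(k) for k = 0…6: 1, 4, 12, 24, 24, 0, 0.
g_2(k) for k = 0…6: 1, 1, 1, 1, 1, 1, 1.
c_6 = Σ_k C(6,k)·g_1(k)·g_2(6−k) = 1·1·1 + 6·4·1 + 15·12·1 + 20·24·1 + 15·24·1 = 1 + 24 + 180 + 480 + 360 = 1045.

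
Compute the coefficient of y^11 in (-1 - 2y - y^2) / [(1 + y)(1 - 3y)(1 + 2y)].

-141308

Partial fractions give a closed form: a_n = (-4/5)·3^n + (-1/5)·(-2)^n.
At n = 11: a_11 = -141308.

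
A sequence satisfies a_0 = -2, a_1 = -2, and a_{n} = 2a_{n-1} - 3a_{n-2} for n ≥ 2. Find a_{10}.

482

The ordinary generating function has denominator 1 - 2y + 3y^2.
Iterating the recurrence: a_0,…,a_{10} = -2, -2, 2, 10, 14, -2, -46, -86, -34, 190, 482.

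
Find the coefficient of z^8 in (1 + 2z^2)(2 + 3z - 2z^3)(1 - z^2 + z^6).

4

(1 + 2z^2) has coefficients 1,0,2 for degrees 0…2.
(2 + 3z - 2z^3) has coefficients 2,3,0,-2,0,0,0,0,0 for degrees 0…8.
Finally multiplying by (1 - z^2 + z^6), the product of all factors after the first has coefficients 2,3,-2,-5,0,2,2,3,0 for degrees 0…8.
[z^8] = 1·0 + 2·2 = 4.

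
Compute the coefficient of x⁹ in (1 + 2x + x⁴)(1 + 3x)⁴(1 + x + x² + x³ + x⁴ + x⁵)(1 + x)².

3505

(1 + 2x + x⁴) has coefficients 1,2,0,0,1 for degrees 0…4.
(1 + 3x)⁴ has coefficients 1,12,54,108,81,0,0,0,0,0 for degrees 0…9.
Multiplying by (1 + x + x² + x³ + x⁴ + x⁵) gives running coefficients 1,13,67,175,256,256,255,243,189,81 for degrees 0…9.
Finally multiplying by (1 + x)², the product of all factors after the first has coefficients 1,15,94,322,673,943,1023,1009,930,702 for degrees 0…9.
[x⁹] = 1·702 + 2·930 + 1·943 = 3505.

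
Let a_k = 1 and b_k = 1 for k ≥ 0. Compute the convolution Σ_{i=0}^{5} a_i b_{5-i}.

This is [x^5] in the product of the two ordinary generating functions.
Σ = 1·1 + 1·1 + 1·1 + 1·1 + 1·1 + 1·1 = 6.

6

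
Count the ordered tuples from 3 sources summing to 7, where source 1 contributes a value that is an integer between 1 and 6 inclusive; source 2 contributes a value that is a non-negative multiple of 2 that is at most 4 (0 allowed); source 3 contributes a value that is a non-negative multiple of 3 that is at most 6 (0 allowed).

The generating function for the choices is (x + x^2 + x^3 + x^4 + x^5 + x^6)·(1 + x^2 + x^4)·(1 + x^3 + x^6); the count is [x^7].
(x + x^2 + x^3 + x^4 + x^5 + x^6) has coefficients 0,1,1,1,1,1,1 for degrees 0…6.
(1 + x^2 + x^4) has coefficients 1,0,1,0,1,0,0,0 for degrees 0…7.
Finally multiplying by (1 + x^3 + x^6), the product of all factors after the first has coefficients 1,0,1,1,1,1,1,1 for degrees 0…7.
[x^7] = 1·1 + 1·1 + 1·1 + 1·1 + 1·1 + 1·0 = 5.

5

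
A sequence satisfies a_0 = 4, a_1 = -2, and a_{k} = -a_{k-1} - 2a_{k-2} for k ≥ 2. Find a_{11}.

-134

The ordinary generating function has denominator 1 + q + 2q^2.
Iterating the recurrence: a_0,…,a_{11} = 4, -2, -6, 10, 2, -22, 18, 26, -62, 10, 114, -134.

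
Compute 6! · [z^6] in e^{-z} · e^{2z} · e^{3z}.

4096

The EGF product rule gives c_6 = Σ_{k_1+k_2+k_3=6} C(6; k_1,k_2,k_3) · ∏ g_i(k_i), where e^{-z} gives (-1)^k; e^{2z} gives (2)^k; e^{3z} gives (3)^k.
g_1(k) for k = 0…6: 1, -1, 1, -1, 1, -1, 1.
g_2(k) for k = 0…6: 1, 2, 4, 8, 16, 32, 64.
g_3(k) for k = 0…6: 1, 3, 9, 27, 81, 243, 729.
First combine the last two factors: h(k) = Σ_j C(k,j)·g_2(j)·g_3(k−j) for k = 0…6: 1, 5, 25, 125, 625, 3125, 15625.
c_6 = Σ_k C(6,k)·g_1(k)·h(6−k) = 1·1·15625 + 6·(-1)·3125 + 15·1·625 + 20·(-1)·125 + 15·1·25 + 6·(-1)·5 + 1·1·1 = 15625 − 18750 + 9375 − 2500 + 375 − 30 + 1 = 4096.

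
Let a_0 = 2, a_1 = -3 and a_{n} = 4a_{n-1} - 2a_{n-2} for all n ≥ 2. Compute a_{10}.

-317440

The ordinary generating function has denominator 1 - 4x + 2x^2.
Iterating the recurrence: a_0,…,a_{10} = 2, -3, -16, -58, -200, -684, -2336, -7976, -27232, -92976, -317440.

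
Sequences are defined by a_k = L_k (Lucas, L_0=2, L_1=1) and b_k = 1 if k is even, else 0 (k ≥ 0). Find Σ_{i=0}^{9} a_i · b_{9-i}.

This is [x^9] in the product of the two ordinary generating functions.
Σ = 2·0 + 1·1 + 3·0 + 4·1 + 7·0 + 11·1 + 18·0 + 29·1 + 47·0 + 76·1 = 121.

121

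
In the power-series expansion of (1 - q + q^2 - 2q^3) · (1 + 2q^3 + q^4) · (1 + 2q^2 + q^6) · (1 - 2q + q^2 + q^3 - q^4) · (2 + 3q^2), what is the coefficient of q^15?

12

(1 - q + q^2 - 2q^3) has coefficients 1,-1,1,-2 for degrees 0…3.
(1 + 2q^3 + q^4) has coefficients 1,0,0,2,1,0,0,0,0,0,0,0,0,0,0,0 for degrees 0…15.
Multiplying by (1 + 2q^2 + q^6) gives running coefficients 1,0,2,2,1,4,3,0,0,2,1,0,0,0,0,0 for degrees 0…15.
Multiplying by (1 - 2q + q^2 + q^3 - q^4) gives running coefficients 1,-2,3,-1,-2,6,-4,-3,6,1,-6,0,3,-1,-1,0 for degrees 0…15.
Finally multiplying by (2 + 3q^2), the product of all factors after the first has coefficients 2,-4,9,-8,5,9,-14,12,0,-7,6,3,-12,-2,7,-3 for degrees 0…15.
[q^15] = 1·(-3) − 1·7 + 1·(-2) − 2·(-12) = 12.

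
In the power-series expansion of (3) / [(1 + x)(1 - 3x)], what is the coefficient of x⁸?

The denominator gives the recurrence a_n = 2a_(n−1) + 3a_(n−2) for n ≥ 2; the numerator fixes a_0 = 3, a_1 = 6.
Iterating: 3, 6, 21, 60, 183, 546, 1641, 4920, 14763, so a_8 = 14763.

14763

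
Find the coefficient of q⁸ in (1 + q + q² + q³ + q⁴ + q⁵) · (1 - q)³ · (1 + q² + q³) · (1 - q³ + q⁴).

(1 + q + q² + q³ + q⁴ + q⁵) has coefficients 1,1,1,1,1,1 for degrees 0…5.
(1 - q)³ has coefficients 1,-3,3,-1,0,0,0,0,0 for degrees 0…8.
Multiplying by (1 + q² + q³) gives running coefficients 1,-3,4,-3,0,2,-1,0,0 for degrees 0…8.
Finally multiplying by (1 - q³ + q⁴), the product of all factors after the first has coefficients 1,-3,4,-4,4,-5,6,-3,-2 for degrees 0…8.
[q⁸] = 1·(-2) + 1·(-3) + 1·6 + 1·(-5) + 1·4 + 1·(-4) = -4.

-4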